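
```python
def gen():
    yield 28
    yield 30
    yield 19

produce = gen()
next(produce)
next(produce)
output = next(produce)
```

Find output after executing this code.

Step 1: gen() creates a generator.
Step 2: next(produce) yields 28 (consumed and discarded).
Step 3: next(produce) yields 30 (consumed and discarded).
Step 4: next(produce) yields 19, assigned to output.
Therefore output = 19.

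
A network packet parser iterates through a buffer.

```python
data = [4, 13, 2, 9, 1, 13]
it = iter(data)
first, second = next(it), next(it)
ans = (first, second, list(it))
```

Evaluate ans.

Step 1: Create iterator over [4, 13, 2, 9, 1, 13].
Step 2: first = 4, second = 13.
Step 3: Remaining elements: [2, 9, 1, 13].
Therefore ans = (4, 13, [2, 9, 1, 13]).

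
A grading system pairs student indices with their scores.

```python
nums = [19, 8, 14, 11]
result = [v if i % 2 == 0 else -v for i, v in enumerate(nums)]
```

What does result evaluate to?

Step 1: For each (i, v), keep v if i is even, negate if odd:
  i=0 (even): keep 19
  i=1 (odd): negate to -8
  i=2 (even): keep 14
  i=3 (odd): negate to -11
Therefore result = [19, -8, 14, -11].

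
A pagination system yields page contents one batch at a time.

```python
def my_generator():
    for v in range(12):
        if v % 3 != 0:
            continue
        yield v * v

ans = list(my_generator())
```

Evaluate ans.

Step 1: Only yield v**2 when v is divisible by 3:
  v=0: 0 % 3 == 0, yield 0**2 = 0
  v=3: 3 % 3 == 0, yield 3**2 = 9
  v=6: 6 % 3 == 0, yield 6**2 = 36
  v=9: 9 % 3 == 0, yield 9**2 = 81
Therefore ans = [0, 9, 36, 81].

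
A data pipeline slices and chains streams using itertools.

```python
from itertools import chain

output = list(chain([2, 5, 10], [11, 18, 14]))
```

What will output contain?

Step 1: chain() concatenates iterables: [2, 5, 10] + [11, 18, 14].
Therefore output = [2, 5, 10, 11, 18, 14].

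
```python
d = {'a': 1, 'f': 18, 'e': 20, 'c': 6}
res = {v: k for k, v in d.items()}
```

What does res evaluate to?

Step 1: Invert dict (swap keys and values):
  'a': 1 -> 1: 'a'
  'f': 18 -> 18: 'f'
  'e': 20 -> 20: 'e'
  'c': 6 -> 6: 'c'
Therefore res = {1: 'a', 18: 'f', 20: 'e', 6: 'c'}.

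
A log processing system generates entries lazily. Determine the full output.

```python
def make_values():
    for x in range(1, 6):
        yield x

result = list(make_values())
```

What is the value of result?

Step 1: The generator yields each value from range(1, 6).
Step 2: list() consumes all yields: [1, 2, 3, 4, 5].
Therefore result = [1, 2, 3, 4, 5].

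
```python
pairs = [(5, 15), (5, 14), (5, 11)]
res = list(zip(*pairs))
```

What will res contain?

Step 1: zip(*pairs) transposes: unzips [(5, 15), (5, 14), (5, 11)] into separate sequences.
Step 2: First elements: (5, 5, 5), second elements: (15, 14, 11).
Therefore res = [(5, 5, 5), (15, 14, 11)].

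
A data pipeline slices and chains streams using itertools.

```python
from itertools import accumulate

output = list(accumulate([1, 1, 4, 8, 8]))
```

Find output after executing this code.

Step 1: accumulate computes running sums:
  + 1 = 1
  + 1 = 2
  + 4 = 6
  + 8 = 14
  + 8 = 22
Therefore output = [1, 2, 6, 14, 22].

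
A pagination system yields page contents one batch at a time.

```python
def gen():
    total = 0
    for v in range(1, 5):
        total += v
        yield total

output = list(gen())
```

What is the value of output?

Step 1: Generator accumulates running sum:
  v=1: total = 1, yield 1
  v=2: total = 3, yield 3
  v=3: total = 6, yield 6
  v=4: total = 10, yield 10
Therefore output = [1, 3, 6, 10].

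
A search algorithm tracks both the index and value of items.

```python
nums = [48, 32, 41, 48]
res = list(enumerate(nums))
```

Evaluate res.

Step 1: enumerate pairs each element with its index:
  (0, 48)
  (1, 32)
  (2, 41)
  (3, 48)
Therefore res = [(0, 48), (1, 32), (2, 41), (3, 48)].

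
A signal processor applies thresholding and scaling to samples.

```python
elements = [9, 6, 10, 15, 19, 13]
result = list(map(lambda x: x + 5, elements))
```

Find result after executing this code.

Step 1: Apply lambda x: x + 5 to each element:
  9 -> 14
  6 -> 11
  10 -> 15
  15 -> 20
  19 -> 24
  13 -> 18
Therefore result = [14, 11, 15, 20, 24, 18].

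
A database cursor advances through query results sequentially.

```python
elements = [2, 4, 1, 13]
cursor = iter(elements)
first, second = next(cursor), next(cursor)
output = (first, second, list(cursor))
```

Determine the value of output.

Step 1: Create iterator over [2, 4, 1, 13].
Step 2: first = 2, second = 4.
Step 3: Remaining elements: [1, 13].
Therefore output = (2, 4, [1, 13]).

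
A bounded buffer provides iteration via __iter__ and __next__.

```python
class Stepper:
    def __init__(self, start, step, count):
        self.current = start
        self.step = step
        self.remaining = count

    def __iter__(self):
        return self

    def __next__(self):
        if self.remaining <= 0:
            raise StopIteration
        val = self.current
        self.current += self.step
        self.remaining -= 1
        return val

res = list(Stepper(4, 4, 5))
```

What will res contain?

Step 1: Stepper starts at 4, increments by 4, for 5 steps:
  Yield 4, then current += 4
  Yield 8, then current += 4
  Yield 12, then current += 4
  Yield 16, then current += 4
  Yield 20, then current += 4
Therefore res = [4, 8, 12, 16, 20].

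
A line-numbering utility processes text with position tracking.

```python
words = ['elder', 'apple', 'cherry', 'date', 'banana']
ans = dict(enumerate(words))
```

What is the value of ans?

Step 1: enumerate pairs indices with words:
  0 -> 'elder'
  1 -> 'apple'
  2 -> 'cherry'
  3 -> 'date'
  4 -> 'banana'
Therefore ans = {0: 'elder', 1: 'apple', 2: 'cherry', 3: 'date', 4: 'banana'}.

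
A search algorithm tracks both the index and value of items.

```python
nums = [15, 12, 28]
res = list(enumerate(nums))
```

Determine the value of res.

Step 1: enumerate pairs each element with its index:
  (0, 15)
  (1, 12)
  (2, 28)
Therefore res = [(0, 15), (1, 12), (2, 28)].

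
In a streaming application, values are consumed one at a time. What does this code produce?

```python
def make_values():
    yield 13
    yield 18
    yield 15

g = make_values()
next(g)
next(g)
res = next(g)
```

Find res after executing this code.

Step 1: make_values() creates a generator.
Step 2: next(g) yields 13 (consumed and discarded).
Step 3: next(g) yields 18 (consumed and discarded).
Step 4: next(g) yields 15, assigned to res.
Therefore res = 15.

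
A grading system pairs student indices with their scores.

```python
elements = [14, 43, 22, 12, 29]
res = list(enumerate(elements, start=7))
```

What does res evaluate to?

Step 1: enumerate with start=7:
  (7, 14)
  (8, 43)
  (9, 22)
  (10, 12)
  (11, 29)
Therefore res = [(7, 14), (8, 43), (9, 22), (10, 12), (11, 29)].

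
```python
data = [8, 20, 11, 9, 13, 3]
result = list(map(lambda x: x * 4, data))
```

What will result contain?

Step 1: Apply lambda x: x * 4 to each element:
  8 -> 32
  20 -> 80
  11 -> 44
  9 -> 36
  13 -> 52
  3 -> 12
Therefore result = [32, 80, 44, 36, 52, 12].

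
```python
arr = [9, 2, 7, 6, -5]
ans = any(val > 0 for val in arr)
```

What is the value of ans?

Step 1: Check val > 0 for each element in [9, 2, 7, 6, -5]:
  9 > 0: True
  2 > 0: True
  7 > 0: True
  6 > 0: True
  -5 > 0: False
Step 2: any() returns True.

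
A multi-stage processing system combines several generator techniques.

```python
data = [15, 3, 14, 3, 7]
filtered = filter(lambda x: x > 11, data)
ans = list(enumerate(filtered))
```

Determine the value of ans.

Step 1: Filter [15, 3, 14, 3, 7] for > 11: [15, 14].
Step 2: enumerate re-indexes from 0: [(0, 15), (1, 14)].
Therefore ans = [(0, 15), (1, 14)].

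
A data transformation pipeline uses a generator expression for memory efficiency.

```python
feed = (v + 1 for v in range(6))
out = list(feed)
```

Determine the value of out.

Step 1: For each v in range(6), compute v+1:
  v=0: 0+1 = 1
  v=1: 1+1 = 2
  v=2: 2+1 = 3
  v=3: 3+1 = 4
  v=4: 4+1 = 5
  v=5: 5+1 = 6
Therefore out = [1, 2, 3, 4, 5, 6].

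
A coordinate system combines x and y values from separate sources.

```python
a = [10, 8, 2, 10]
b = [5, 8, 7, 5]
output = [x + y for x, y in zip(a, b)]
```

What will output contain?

Step 1: Add corresponding elements:
  10 + 5 = 15
  8 + 8 = 16
  2 + 7 = 9
  10 + 5 = 15
Therefore output = [15, 16, 9, 15].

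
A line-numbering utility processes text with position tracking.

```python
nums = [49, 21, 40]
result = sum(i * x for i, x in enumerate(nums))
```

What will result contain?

Step 1: Compute i * x for each (i, x) in enumerate([49, 21, 40]):
  i=0, x=49: 0*49 = 0
  i=1, x=21: 1*21 = 21
  i=2, x=40: 2*40 = 80
Step 2: sum = 0 + 21 + 80 = 101.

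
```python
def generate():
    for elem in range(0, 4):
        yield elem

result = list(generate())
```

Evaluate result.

Step 1: The generator yields each value from range(0, 4).
Step 2: list() consumes all yields: [0, 1, 2, 3].
Therefore result = [0, 1, 2, 3].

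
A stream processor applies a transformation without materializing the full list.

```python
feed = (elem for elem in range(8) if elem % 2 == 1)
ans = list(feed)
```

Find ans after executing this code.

Step 1: Filter range(8) keeping only odd values:
  elem=0: even, excluded
  elem=1: odd, included
  elem=2: even, excluded
  elem=3: odd, included
  elem=4: even, excluded
  elem=5: odd, included
  elem=6: even, excluded
  elem=7: odd, included
Therefore ans = [1, 3, 5, 7].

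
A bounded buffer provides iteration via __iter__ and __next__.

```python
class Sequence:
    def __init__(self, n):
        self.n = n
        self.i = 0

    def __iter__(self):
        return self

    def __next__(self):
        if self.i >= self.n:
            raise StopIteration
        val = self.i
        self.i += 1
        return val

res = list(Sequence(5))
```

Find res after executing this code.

Step 1: Sequence(5) creates an iterator counting 0 to 4.
Step 2: list() consumes all values: [0, 1, 2, 3, 4].
Therefore res = [0, 1, 2, 3, 4].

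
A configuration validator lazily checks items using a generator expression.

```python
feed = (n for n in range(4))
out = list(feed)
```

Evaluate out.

Step 1: Generator expression iterates range(4): [0, 1, 2, 3].
Step 2: list() collects all values.
Therefore out = [0, 1, 2, 3].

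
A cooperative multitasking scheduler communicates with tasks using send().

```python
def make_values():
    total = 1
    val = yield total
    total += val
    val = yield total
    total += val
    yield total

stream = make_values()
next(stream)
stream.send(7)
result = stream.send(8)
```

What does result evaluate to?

Step 1: next() -> yield total=1.
Step 2: send(7) -> val=7, total = 1+7 = 8, yield 8.
Step 3: send(8) -> val=8, total = 8+8 = 16, yield 16.
Therefore result = 16.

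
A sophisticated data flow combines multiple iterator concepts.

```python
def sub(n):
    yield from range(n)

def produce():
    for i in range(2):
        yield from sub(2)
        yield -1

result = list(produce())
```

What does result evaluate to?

Step 1: For each i in range(2):
  i=0: yield from sub(2) -> [0, 1], then yield -1
  i=1: yield from sub(2) -> [0, 1], then yield -1
Therefore result = [0, 1, -1, 0, 1, -1].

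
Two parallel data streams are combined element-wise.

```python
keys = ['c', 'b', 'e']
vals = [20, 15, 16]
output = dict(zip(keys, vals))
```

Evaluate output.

Step 1: zip pairs keys with values:
  'c' -> 20
  'b' -> 15
  'e' -> 16
Therefore output = {'c': 20, 'b': 15, 'e': 16}.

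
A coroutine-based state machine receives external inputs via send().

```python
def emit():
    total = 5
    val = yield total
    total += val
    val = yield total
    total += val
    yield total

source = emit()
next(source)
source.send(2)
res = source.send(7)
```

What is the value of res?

Step 1: next() -> yield total=5.
Step 2: send(2) -> val=2, total = 5+2 = 7, yield 7.
Step 3: send(7) -> val=7, total = 7+7 = 14, yield 14.
Therefore res = 14.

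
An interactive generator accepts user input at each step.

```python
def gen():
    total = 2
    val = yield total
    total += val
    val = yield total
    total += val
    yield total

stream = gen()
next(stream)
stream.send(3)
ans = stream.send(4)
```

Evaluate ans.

Step 1: next() -> yield total=2.
Step 2: send(3) -> val=3, total = 2+3 = 5, yield 5.
Step 3: send(4) -> val=4, total = 5+4 = 9, yield 9.
Therefore ans = 9.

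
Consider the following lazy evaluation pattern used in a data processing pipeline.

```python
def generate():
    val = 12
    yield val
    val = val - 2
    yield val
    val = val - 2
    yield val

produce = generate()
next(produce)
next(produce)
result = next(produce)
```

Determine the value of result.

Step 1: Trace through generator execution:
  Yield 1: val starts at 12, yield 12
  Yield 2: val = 12 - 2 = 10, yield 10
  Yield 3: val = 10 - 2 = 8, yield 8
Step 2: First next() gets 12, second next() gets the second value, third next() yields 8.
Therefore result = 8.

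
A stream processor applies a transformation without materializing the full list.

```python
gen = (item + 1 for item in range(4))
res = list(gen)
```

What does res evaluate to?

Step 1: For each item in range(4), compute item+1:
  item=0: 0+1 = 1
  item=1: 1+1 = 2
  item=2: 2+1 = 3
  item=3: 3+1 = 4
Therefore res = [1, 2, 3, 4].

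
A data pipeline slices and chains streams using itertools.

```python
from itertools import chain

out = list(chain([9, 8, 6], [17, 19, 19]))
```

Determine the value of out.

Step 1: chain() concatenates iterables: [9, 8, 6] + [17, 19, 19].
Therefore out = [9, 8, 6, 17, 19, 19].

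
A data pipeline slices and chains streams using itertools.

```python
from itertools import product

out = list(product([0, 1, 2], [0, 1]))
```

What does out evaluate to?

Step 1: product([0, 1, 2], [0, 1]) gives all pairs:
  (0, 0)
  (0, 1)
  (1, 0)
  (1, 1)
  (2, 0)
  (2, 1)
Therefore out = [(0, 0), (0, 1), (1, 0), (1, 1), (2, 0), (2, 1)].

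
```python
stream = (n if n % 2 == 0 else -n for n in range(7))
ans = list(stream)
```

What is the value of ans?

Step 1: For each n in range(7), yield n if even, else -n:
  n=0: even, yield 0
  n=1: odd, yield -1
  n=2: even, yield 2
  n=3: odd, yield -3
  n=4: even, yield 4
  n=5: odd, yield -5
  n=6: even, yield 6
Therefore ans = [0, -1, 2, -3, 4, -5, 6].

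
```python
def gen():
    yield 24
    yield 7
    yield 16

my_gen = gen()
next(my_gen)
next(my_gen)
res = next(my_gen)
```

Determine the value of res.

Step 1: gen() creates a generator.
Step 2: next(my_gen) yields 24 (consumed and discarded).
Step 3: next(my_gen) yields 7 (consumed and discarded).
Step 4: next(my_gen) yields 16, assigned to res.
Therefore res = 16.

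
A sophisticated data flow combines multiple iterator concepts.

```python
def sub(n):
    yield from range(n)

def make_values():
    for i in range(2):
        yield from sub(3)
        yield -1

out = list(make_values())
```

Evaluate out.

Step 1: For each i in range(2):
  i=0: yield from sub(3) -> [0, 1, 2], then yield -1
  i=1: yield from sub(3) -> [0, 1, 2], then yield -1
Therefore out = [0, 1, 2, -1, 0, 1, 2, -1].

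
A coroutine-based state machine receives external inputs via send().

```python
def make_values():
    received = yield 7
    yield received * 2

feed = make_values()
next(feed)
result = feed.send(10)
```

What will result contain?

Step 1: next(feed) advances to first yield, producing 7.
Step 2: send(10) resumes, received = 10.
Step 3: yield received * 2 = 10 * 2 = 20.
Therefore result = 20.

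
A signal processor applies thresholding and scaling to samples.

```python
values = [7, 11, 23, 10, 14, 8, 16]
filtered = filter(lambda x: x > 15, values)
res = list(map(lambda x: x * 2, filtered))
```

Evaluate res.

Step 1: Filter values for elements > 15:
  7: removed
  11: removed
  23: kept
  10: removed
  14: removed
  8: removed
  16: kept
Step 2: Map x * 2 on filtered [23, 16]:
  23 -> 46
  16 -> 32
Therefore res = [46, 32].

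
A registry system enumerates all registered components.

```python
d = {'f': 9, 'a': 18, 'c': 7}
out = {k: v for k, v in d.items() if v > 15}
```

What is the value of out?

Step 1: Filter items where value > 15:
  'f': 9 <= 15: removed
  'a': 18 > 15: kept
  'c': 7 <= 15: removed
Therefore out = {'a': 18}.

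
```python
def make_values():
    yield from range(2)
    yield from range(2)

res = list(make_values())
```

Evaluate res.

Step 1: Trace yields in order:
  yield 0
  yield 1
  yield 0
  yield 1
Therefore res = [0, 1, 0, 1].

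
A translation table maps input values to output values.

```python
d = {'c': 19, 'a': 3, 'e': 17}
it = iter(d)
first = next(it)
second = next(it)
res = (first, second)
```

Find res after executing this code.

Step 1: iter(d) iterates over keys: ['c', 'a', 'e'].
Step 2: first = next(it) = 'c', second = next(it) = 'a'.
Therefore res = ('c', 'a').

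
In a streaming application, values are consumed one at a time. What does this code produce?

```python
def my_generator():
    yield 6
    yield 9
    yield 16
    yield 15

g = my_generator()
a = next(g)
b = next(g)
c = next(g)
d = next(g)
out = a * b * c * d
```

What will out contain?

Step 1: Create generator and consume all values:
  a = next(g) = 6
  b = next(g) = 9
  c = next(g) = 16
  d = next(g) = 15
Step 2: out = 6 * 9 * 16 * 15 = 12960.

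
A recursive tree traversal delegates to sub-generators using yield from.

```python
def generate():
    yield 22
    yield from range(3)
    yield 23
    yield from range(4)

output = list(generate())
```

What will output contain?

Step 1: Trace yields in order:
  yield 22
  yield 0
  yield 1
  yield 2
  yield 23
  yield 0
  yield 1
  yield 2
  yield 3
Therefore output = [22, 0, 1, 2, 23, 0, 1, 2, 3].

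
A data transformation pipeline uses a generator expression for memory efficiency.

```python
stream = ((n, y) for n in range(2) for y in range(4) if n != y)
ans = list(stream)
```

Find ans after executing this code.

Step 1: Nested generator over range(2) x range(4) where n != y:
  (0, 0): excluded (n == y)
  (0, 1): included
  (0, 2): included
  (0, 3): included
  (1, 0): included
  (1, 1): excluded (n == y)
  (1, 2): included
  (1, 3): included
Therefore ans = [(0, 1), (0, 2), (0, 3), (1, 0), (1, 2), (1, 3)].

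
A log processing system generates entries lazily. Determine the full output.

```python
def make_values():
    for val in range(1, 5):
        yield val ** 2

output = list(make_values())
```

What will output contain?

Step 1: For each val in range(1, 5), yield val**2:
  val=1: yield 1**2 = 1
  val=2: yield 2**2 = 4
  val=3: yield 3**2 = 9
  val=4: yield 4**2 = 16
Therefore output = [1, 4, 9, 16].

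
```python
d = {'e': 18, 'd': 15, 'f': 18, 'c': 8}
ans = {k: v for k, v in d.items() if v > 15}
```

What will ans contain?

Step 1: Filter items where value > 15:
  'e': 18 > 15: kept
  'd': 15 <= 15: removed
  'f': 18 > 15: kept
  'c': 8 <= 15: removed
Therefore ans = {'e': 18, 'f': 18}.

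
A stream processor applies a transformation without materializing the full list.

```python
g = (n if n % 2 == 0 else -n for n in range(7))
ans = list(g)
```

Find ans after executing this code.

Step 1: For each n in range(7), yield n if even, else -n:
  n=0: even, yield 0
  n=1: odd, yield -1
  n=2: even, yield 2
  n=3: odd, yield -3
  n=4: even, yield 4
  n=5: odd, yield -5
  n=6: even, yield 6
Therefore ans = [0, -1, 2, -3, 4, -5, 6].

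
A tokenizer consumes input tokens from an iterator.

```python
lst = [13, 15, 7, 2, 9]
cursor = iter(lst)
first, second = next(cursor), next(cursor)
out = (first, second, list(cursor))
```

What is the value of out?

Step 1: Create iterator over [13, 15, 7, 2, 9].
Step 2: first = 13, second = 15.
Step 3: Remaining elements: [7, 2, 9].
Therefore out = (13, 15, [7, 2, 9]).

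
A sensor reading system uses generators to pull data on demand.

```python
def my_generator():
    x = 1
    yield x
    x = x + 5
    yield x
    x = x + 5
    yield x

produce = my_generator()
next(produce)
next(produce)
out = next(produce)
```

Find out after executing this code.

Step 1: Trace through generator execution:
  Yield 1: x starts at 1, yield 1
  Yield 2: x = 1 + 5 = 6, yield 6
  Yield 3: x = 6 + 5 = 11, yield 11
Step 2: First next() gets 1, second next() gets the second value, third next() yields 11.
Therefore out = 11.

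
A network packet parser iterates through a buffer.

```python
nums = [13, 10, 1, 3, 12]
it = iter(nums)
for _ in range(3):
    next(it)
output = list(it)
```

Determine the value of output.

Step 1: Create iterator over [13, 10, 1, 3, 12].
Step 2: Advance 3 positions (consuming [13, 10, 1]).
Step 3: list() collects remaining elements: [3, 12].
Therefore output = [3, 12].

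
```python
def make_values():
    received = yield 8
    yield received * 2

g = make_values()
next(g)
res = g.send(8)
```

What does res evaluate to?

Step 1: next(g) advances to first yield, producing 8.
Step 2: send(8) resumes, received = 8.
Step 3: yield received * 2 = 8 * 2 = 16.
Therefore res = 16.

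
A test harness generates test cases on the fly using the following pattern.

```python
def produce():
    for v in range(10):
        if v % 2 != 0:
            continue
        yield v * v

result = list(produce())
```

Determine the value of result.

Step 1: Only yield v**2 when v is divisible by 2:
  v=0: 0 % 2 == 0, yield 0**2 = 0
  v=2: 2 % 2 == 0, yield 2**2 = 4
  v=4: 4 % 2 == 0, yield 4**2 = 16
  v=6: 6 % 2 == 0, yield 6**2 = 36
  v=8: 8 % 2 == 0, yield 8**2 = 64
Therefore result = [0, 4, 16, 36, 64].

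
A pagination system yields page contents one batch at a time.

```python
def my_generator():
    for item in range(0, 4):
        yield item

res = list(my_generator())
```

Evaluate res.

Step 1: The generator yields each value from range(0, 4).
Step 2: list() consumes all yields: [0, 1, 2, 3].
Therefore res = [0, 1, 2, 3].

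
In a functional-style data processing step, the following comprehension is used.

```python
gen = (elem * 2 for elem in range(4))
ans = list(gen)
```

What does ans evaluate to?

Step 1: For each elem in range(4), compute elem*2:
  elem=0: 0*2 = 0
  elem=1: 1*2 = 2
  elem=2: 2*2 = 4
  elem=3: 3*2 = 6
Therefore ans = [0, 2, 4, 6].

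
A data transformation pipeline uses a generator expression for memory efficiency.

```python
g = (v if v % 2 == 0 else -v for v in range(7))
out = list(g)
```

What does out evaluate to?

Step 1: For each v in range(7), yield v if even, else -v:
  v=0: even, yield 0
  v=1: odd, yield -1
  v=2: even, yield 2
  v=3: odd, yield -3
  v=4: even, yield 4
  v=5: odd, yield -5
  v=6: even, yield 6
Therefore out = [0, -1, 2, -3, 4, -5, 6].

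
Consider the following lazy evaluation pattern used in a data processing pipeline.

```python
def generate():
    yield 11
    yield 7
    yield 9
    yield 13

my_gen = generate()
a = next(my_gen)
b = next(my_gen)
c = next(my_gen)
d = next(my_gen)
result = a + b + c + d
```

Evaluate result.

Step 1: Create generator and consume all values:
  a = next(my_gen) = 11
  b = next(my_gen) = 7
  c = next(my_gen) = 9
  d = next(my_gen) = 13
Step 2: result = 11 + 7 + 9 + 13 = 40.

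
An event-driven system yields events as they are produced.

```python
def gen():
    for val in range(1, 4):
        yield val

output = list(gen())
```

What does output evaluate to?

Step 1: The generator yields each value from range(1, 4).
Step 2: list() consumes all yields: [1, 2, 3].
Therefore output = [1, 2, 3].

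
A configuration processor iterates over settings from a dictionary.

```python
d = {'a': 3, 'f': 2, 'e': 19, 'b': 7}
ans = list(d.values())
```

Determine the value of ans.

Step 1: d.values() returns the dictionary values in insertion order.
Therefore ans = [3, 2, 19, 7].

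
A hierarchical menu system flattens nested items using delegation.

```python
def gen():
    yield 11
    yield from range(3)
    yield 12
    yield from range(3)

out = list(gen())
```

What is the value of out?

Step 1: Trace yields in order:
  yield 11
  yield 0
  yield 1
  yield 2
  yield 12
  yield 0
  yield 1
  yield 2
Therefore out = [11, 0, 1, 2, 12, 0, 1, 2].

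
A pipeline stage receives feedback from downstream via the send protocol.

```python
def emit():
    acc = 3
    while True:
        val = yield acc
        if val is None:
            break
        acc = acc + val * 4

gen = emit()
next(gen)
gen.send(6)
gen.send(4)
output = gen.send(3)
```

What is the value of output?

Step 1: next() -> yield acc=3.
Step 2: send(6) -> val=6, acc = 3 + 6*4 = 27, yield 27.
Step 3: send(4) -> val=4, acc = 27 + 4*4 = 43, yield 43.
Step 4: send(3) -> val=3, acc = 43 + 3*4 = 55, yield 55.
Therefore output = 55.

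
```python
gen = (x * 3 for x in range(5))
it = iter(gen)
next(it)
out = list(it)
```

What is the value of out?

Step 1: Generator produces [0, 3, 6, 9, 12].
Step 2: next(it) consumes first element (0).
Step 3: list(it) collects remaining: [3, 6, 9, 12].
Therefore out = [3, 6, 9, 12].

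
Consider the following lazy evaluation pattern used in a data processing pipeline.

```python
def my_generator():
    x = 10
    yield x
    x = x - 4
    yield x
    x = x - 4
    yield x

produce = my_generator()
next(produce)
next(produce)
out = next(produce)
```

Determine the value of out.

Step 1: Trace through generator execution:
  Yield 1: x starts at 10, yield 10
  Yield 2: x = 10 - 4 = 6, yield 6
  Yield 3: x = 6 - 4 = 2, yield 2
Step 2: First next() gets 10, second next() gets the second value, third next() yields 2.
Therefore out = 2.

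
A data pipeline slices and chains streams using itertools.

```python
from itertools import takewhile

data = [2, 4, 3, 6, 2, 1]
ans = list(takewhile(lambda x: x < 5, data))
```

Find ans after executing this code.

Step 1: takewhile stops at first element >= 5:
  2 < 5: take
  4 < 5: take
  3 < 5: take
  6 >= 5: stop
Therefore ans = [2, 4, 3].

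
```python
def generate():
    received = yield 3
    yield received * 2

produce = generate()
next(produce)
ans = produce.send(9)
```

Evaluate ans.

Step 1: next(produce) advances to first yield, producing 3.
Step 2: send(9) resumes, received = 9.
Step 3: yield received * 2 = 9 * 2 = 18.
Therefore ans = 18.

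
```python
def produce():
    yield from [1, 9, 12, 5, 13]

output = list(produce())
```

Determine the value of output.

Step 1: yield from delegates to the iterable, yielding each element.
Step 2: Collected values: [1, 9, 12, 5, 13].
Therefore output = [1, 9, 12, 5, 13].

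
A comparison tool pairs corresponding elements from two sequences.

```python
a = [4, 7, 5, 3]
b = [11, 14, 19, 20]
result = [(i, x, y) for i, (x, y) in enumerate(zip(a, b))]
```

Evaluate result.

Step 1: enumerate(zip(a, b)) gives index with paired elements:
  i=0: (4, 11)
  i=1: (7, 14)
  i=2: (5, 19)
  i=3: (3, 20)
Therefore result = [(0, 4, 11), (1, 7, 14), (2, 5, 19), (3, 3, 20)].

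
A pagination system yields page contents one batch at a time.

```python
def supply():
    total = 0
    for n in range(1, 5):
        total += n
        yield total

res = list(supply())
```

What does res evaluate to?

Step 1: Generator accumulates running sum:
  n=1: total = 1, yield 1
  n=2: total = 3, yield 3
  n=3: total = 6, yield 6
  n=4: total = 10, yield 10
Therefore res = [1, 3, 6, 10].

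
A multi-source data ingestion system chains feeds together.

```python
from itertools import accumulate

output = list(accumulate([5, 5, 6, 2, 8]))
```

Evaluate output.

Step 1: accumulate computes running sums:
  + 5 = 5
  + 5 = 10
  + 6 = 16
  + 2 = 18
  + 8 = 26
Therefore output = [5, 10, 16, 18, 26].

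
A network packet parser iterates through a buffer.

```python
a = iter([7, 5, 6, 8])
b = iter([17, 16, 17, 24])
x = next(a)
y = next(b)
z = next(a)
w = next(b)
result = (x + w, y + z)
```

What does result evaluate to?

Step 1: a iterates [7, 5, 6, 8], b iterates [17, 16, 17, 24].
Step 2: x = next(a) = 7, y = next(b) = 17.
Step 3: z = next(a) = 5, w = next(b) = 16.
Step 4: result = (7 + 16, 17 + 5) = (23, 22).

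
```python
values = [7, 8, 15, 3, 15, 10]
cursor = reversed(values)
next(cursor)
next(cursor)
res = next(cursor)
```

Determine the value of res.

Step 1: reversed([7, 8, 15, 3, 15, 10]) gives iterator: [10, 15, 3, 15, 8, 7].
Step 2: First next() = 10, second next() = 15.
Step 3: Third next() = 3.
Therefore res = 3.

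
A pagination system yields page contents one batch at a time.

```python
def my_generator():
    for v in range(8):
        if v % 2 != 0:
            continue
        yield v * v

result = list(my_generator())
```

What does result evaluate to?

Step 1: Only yield v**2 when v is divisible by 2:
  v=0: 0 % 2 == 0, yield 0**2 = 0
  v=2: 2 % 2 == 0, yield 2**2 = 4
  v=4: 4 % 2 == 0, yield 4**2 = 16
  v=6: 6 % 2 == 0, yield 6**2 = 36
Therefore result = [0, 4, 16, 36].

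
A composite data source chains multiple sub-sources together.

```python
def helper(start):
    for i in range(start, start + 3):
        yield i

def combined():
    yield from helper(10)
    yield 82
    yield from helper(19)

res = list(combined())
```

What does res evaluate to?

Step 1: combined() delegates to helper(10):
  yield 10
  yield 11
  yield 12
Step 2: yield 82
Step 3: Delegates to helper(19):
  yield 19
  yield 20
  yield 21
Therefore res = [10, 11, 12, 82, 19, 20, 21].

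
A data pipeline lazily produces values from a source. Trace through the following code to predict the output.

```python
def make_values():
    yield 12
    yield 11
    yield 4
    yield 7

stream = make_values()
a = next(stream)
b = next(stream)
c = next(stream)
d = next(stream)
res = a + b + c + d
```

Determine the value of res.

Step 1: Create generator and consume all values:
  a = next(stream) = 12
  b = next(stream) = 11
  c = next(stream) = 4
  d = next(stream) = 7
Step 2: res = 12 + 11 + 4 + 7 = 34.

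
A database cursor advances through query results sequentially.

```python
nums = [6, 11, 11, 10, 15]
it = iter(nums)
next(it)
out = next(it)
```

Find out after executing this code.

Step 1: Create iterator over [6, 11, 11, 10, 15].
Step 2: next() consumes 6.
Step 3: next() returns 11.
Therefore out = 11.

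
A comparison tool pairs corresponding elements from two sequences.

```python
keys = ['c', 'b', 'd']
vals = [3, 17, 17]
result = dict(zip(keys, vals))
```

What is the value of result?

Step 1: zip pairs keys with values:
  'c' -> 3
  'b' -> 17
  'd' -> 17
Therefore result = {'c': 3, 'b': 17, 'd': 17}.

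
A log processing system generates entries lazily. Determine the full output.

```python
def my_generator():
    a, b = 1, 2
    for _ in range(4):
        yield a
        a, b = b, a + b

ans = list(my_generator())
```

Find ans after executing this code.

Step 1: Fibonacci-like sequence starting with a=1, b=2:
  Iteration 1: yield a=1, then a,b = 2,3
  Iteration 2: yield a=2, then a,b = 3,5
  Iteration 3: yield a=3, then a,b = 5,8
  Iteration 4: yield a=5, then a,b = 8,13
Therefore ans = [1, 2, 3, 5].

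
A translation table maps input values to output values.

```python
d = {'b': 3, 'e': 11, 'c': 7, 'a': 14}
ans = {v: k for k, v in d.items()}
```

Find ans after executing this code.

Step 1: Invert dict (swap keys and values):
  'b': 3 -> 3: 'b'
  'e': 11 -> 11: 'e'
  'c': 7 -> 7: 'c'
  'a': 14 -> 14: 'a'
Therefore ans = {3: 'b', 11: 'e', 7: 'c', 14: 'a'}.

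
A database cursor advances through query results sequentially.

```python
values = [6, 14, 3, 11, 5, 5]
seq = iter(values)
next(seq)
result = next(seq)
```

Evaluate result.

Step 1: Create iterator over [6, 14, 3, 11, 5, 5].
Step 2: next() consumes 6.
Step 3: next() returns 14.
Therefore result = 14.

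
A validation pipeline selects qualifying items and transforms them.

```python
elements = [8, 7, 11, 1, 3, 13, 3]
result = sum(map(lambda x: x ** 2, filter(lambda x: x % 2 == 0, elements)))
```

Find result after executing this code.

Step 1: Filter even numbers from [8, 7, 11, 1, 3, 13, 3]: [8]
Step 2: Square each: [64]
Step 3: Sum = 64.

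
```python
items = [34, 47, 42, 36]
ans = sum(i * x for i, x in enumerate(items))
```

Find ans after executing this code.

Step 1: Compute i * x for each (i, x) in enumerate([34, 47, 42, 36]):
  i=0, x=34: 0*34 = 0
  i=1, x=47: 1*47 = 47
  i=2, x=42: 2*42 = 84
  i=3, x=36: 3*36 = 108
Step 2: sum = 0 + 47 + 84 + 108 = 239.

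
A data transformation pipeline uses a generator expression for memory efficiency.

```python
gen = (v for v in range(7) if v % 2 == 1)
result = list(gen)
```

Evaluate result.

Step 1: Filter range(7) keeping only odd values:
  v=0: even, excluded
  v=1: odd, included
  v=2: even, excluded
  v=3: odd, included
  v=4: even, excluded
  v=5: odd, included
  v=6: even, excluded
Therefore result = [1, 3, 5].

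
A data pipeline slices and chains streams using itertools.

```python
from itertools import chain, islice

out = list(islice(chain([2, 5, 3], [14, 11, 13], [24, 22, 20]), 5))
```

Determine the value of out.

Step 1: chain([2, 5, 3], [14, 11, 13], [24, 22, 20]) = [2, 5, 3, 14, 11, 13, 24, 22, 20].
Step 2: islice takes first 5 elements: [2, 5, 3, 14, 11].
Therefore out = [2, 5, 3, 14, 11].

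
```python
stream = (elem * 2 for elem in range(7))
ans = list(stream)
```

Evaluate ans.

Step 1: For each elem in range(7), compute elem*2:
  elem=0: 0*2 = 0
  elem=1: 1*2 = 2
  elem=2: 2*2 = 4
  elem=3: 3*2 = 6
  elem=4: 4*2 = 8
  elem=5: 5*2 = 10
  elem=6: 6*2 = 12
Therefore ans = [0, 2, 4, 6, 8, 10, 12].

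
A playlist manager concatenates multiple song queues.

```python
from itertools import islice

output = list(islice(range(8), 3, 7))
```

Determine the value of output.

Step 1: islice(range(8), 3, 7) takes elements at indices [3, 7).
Step 2: Elements: [3, 4, 5, 6].
Therefore output = [3, 4, 5, 6].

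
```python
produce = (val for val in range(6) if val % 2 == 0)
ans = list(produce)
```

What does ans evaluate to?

Step 1: Filter range(6) keeping only even values:
  val=0: even, included
  val=1: odd, excluded
  val=2: even, included
  val=3: odd, excluded
  val=4: even, included
  val=5: odd, excluded
Therefore ans = [0, 2, 4].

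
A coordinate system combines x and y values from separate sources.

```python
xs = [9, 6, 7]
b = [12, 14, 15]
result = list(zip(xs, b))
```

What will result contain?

Step 1: zip pairs elements at same index:
  Index 0: (9, 12)
  Index 1: (6, 14)
  Index 2: (7, 15)
Therefore result = [(9, 12), (6, 14), (7, 15)].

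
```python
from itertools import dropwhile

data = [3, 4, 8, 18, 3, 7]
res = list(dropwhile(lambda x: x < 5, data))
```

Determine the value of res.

Step 1: dropwhile drops elements while < 5:
  3 < 5: dropped
  4 < 5: dropped
  8: kept (dropping stopped)
Step 2: Remaining elements kept regardless of condition.
Therefore res = [8, 18, 3, 7].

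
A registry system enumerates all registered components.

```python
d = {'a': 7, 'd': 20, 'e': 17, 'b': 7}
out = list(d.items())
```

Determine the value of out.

Step 1: d.items() returns (key, value) pairs in insertion order.
Therefore out = [('a', 7), ('d', 20), ('e', 17), ('b', 7)].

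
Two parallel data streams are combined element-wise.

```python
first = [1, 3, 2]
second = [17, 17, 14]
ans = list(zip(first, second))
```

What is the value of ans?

Step 1: zip pairs elements at same index:
  Index 0: (1, 17)
  Index 1: (3, 17)
  Index 2: (2, 14)
Therefore ans = [(1, 17), (3, 17), (2, 14)].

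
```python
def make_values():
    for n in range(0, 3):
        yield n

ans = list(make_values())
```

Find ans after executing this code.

Step 1: The generator yields each value from range(0, 3).
Step 2: list() consumes all yields: [0, 1, 2].
Therefore ans = [0, 1, 2].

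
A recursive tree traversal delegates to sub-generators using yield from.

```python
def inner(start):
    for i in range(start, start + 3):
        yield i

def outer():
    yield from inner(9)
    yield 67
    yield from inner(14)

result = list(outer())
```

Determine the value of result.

Step 1: outer() delegates to inner(9):
  yield 9
  yield 10
  yield 11
Step 2: yield 67
Step 3: Delegates to inner(14):
  yield 14
  yield 15
  yield 16
Therefore result = [9, 10, 11, 67, 14, 15, 16].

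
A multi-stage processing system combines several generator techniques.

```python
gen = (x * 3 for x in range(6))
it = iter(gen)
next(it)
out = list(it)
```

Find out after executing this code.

Step 1: Generator produces [0, 3, 6, 9, 12, 15].
Step 2: next(it) consumes first element (0).
Step 3: list(it) collects remaining: [3, 6, 9, 12, 15].
Therefore out = [3, 6, 9, 12, 15].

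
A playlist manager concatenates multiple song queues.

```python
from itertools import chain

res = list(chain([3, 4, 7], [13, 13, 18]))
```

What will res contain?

Step 1: chain() concatenates iterables: [3, 4, 7] + [13, 13, 18].
Therefore res = [3, 4, 7, 13, 13, 18].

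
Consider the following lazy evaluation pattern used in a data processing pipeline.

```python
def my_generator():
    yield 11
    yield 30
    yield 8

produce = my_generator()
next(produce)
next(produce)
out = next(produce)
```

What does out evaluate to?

Step 1: my_generator() creates a generator.
Step 2: next(produce) yields 11 (consumed and discarded).
Step 3: next(produce) yields 30 (consumed and discarded).
Step 4: next(produce) yields 8, assigned to out.
Therefore out = 8.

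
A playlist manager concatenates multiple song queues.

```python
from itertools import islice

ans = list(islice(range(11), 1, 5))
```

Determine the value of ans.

Step 1: islice(range(11), 1, 5) takes elements at indices [1, 5).
Step 2: Elements: [1, 2, 3, 4].
Therefore ans = [1, 2, 3, 4].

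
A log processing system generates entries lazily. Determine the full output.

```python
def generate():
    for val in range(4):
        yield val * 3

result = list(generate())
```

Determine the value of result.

Step 1: For each val in range(4), yield val * 3:
  val=0: yield 0 * 3 = 0
  val=1: yield 1 * 3 = 3
  val=2: yield 2 * 3 = 6
  val=3: yield 3 * 3 = 9
Therefore result = [0, 3, 6, 9].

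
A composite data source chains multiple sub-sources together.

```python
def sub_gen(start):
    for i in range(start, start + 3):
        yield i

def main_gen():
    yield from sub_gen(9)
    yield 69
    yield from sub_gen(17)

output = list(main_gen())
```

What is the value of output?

Step 1: main_gen() delegates to sub_gen(9):
  yield 9
  yield 10
  yield 11
Step 2: yield 69
Step 3: Delegates to sub_gen(17):
  yield 17
  yield 18
  yield 19
Therefore output = [9, 10, 11, 69, 17, 18, 19].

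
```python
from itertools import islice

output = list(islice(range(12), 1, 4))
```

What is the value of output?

Step 1: islice(range(12), 1, 4) takes elements at indices [1, 4).
Step 2: Elements: [1, 2, 3].
Therefore output = [1, 2, 3].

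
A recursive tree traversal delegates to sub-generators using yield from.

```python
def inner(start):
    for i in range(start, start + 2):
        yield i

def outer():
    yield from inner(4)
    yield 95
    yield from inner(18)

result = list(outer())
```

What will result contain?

Step 1: outer() delegates to inner(4):
  yield 4
  yield 5
Step 2: yield 95
Step 3: Delegates to inner(18):
  yield 18
  yield 19
Therefore result = [4, 5, 95, 18, 19].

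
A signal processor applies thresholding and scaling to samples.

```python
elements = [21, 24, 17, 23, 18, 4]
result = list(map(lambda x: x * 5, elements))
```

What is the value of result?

Step 1: Apply lambda x: x * 5 to each element:
  21 -> 105
  24 -> 120
  17 -> 85
  23 -> 115
  18 -> 90
  4 -> 20
Therefore result = [105, 120, 85, 115, 90, 20].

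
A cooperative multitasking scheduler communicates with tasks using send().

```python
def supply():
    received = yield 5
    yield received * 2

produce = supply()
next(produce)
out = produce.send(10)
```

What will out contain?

Step 1: next(produce) advances to first yield, producing 5.
Step 2: send(10) resumes, received = 10.
Step 3: yield received * 2 = 10 * 2 = 20.
Therefore out = 20.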